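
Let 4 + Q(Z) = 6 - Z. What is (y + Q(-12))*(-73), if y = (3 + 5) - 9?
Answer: -949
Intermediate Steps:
Q(Z) = 2 - Z (Q(Z) = -4 + (6 - Z) = 2 - Z)
y = -1 (y = 8 - 9 = -1)
(y + Q(-12))*(-73) = (-1 + (2 - 1*(-12)))*(-73) = (-1 + (2 + 12))*(-73) = (-1 + 14)*(-73) = 13*(-73) = -949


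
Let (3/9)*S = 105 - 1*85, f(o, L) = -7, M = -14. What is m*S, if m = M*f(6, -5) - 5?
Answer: 5580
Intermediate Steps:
m = 93 (m = -14*(-7) - 5 = 98 - 5 = 93)
S = 60 (S = 3*(105 - 1*85) = 3*(105 - 85) = 3*20 = 60)
m*S = 93*60 = 5580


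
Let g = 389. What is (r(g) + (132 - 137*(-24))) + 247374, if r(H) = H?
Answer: 251183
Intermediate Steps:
(r(g) + (132 - 137*(-24))) + 247374 = (389 + (132 - 137*(-24))) + 247374 = (389 + (132 + 3288)) + 247374 = (389 + 3420) + 247374 = 3809 + 247374 = 251183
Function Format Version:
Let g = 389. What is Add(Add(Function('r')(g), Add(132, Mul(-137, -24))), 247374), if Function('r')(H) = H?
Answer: 251183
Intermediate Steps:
Add(Add(Function('r')(g), Add(132, Mul(-137, -24))), 247374) = Add(Add(389, Add(132, Mul(-137, -24))), 247374) = Add(Add(389, Add(132, 3288)), 247374) = Add(Add(389, 3420), 247374) = Add(3809, 247374) = 251183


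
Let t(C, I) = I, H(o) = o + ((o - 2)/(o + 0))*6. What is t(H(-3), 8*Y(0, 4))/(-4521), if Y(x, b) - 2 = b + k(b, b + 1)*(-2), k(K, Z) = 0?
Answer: -16/1507 ≈ -0.010617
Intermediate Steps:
Y(x, b) = 2 + b (Y(x, b) = 2 + (b + 0*(-2)) = 2 + (b + 0) = 2 + b)
H(o) = o + 6*(-2 + o)/o (H(o) = o + ((-2 + o)/o)*6 = o + 6*(-2 + o)/o)
t(H(-3), 8*Y(0, 4))/(-4521) = (8*(2 + 4))/(-4521) = (8*6)*(-1/4521) = 48*(-1/4521) = -16/1507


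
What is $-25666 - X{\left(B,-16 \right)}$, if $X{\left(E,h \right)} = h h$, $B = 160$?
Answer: $-25922$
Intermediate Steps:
$X{\left(E,h \right)} = h^{2}$
$-25666 - X{\left(B,-16 \right)} = -25666 - \left(-16\right)^{2} = -25666 - 256 = -25922$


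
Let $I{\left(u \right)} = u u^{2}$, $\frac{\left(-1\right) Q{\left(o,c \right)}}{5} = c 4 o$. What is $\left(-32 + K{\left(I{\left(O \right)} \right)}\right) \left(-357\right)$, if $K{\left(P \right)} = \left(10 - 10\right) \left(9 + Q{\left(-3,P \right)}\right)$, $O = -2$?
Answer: $11424$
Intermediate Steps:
$Q{\left(o,c \right)} = - 20 c o$ ($Q{\left(o,c \right)} = - 5 c 4 o = - 5 \cdot 4 c o = - 20 c o$)
$I{\left(u \right)} = u^{3}$
$K{\left(P \right)} = 0$ ($K{\left(P \right)} = \left(10 - 10\right) \left(9 - 20 P \left(-3\right)\right) = 0 \left(9 + 60 P\right) = 0$)
$\left(-32 + K{\left(I{\left(O \right)} \right)}\right) \left(-357\right) = \left(-32 + 0\right) \left(-357\right) = \left(-32\right) \left(-357\right) = 11424$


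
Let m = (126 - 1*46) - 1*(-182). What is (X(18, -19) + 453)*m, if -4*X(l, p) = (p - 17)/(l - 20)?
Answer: 117507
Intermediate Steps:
X(l, p) = -(-17 + p)/(4*(-20 + l)) (X(l, p) = -(p - 17)/(4*(l - 20)) = -(-17 + p)/(4*(-20 + l)))
m = 262 (m = (126 - 46) + 182 = 80 + 182 = 262)
(X(18, -19) + 453)*m = ((17 - 1*(-19))/(4*(-20 + 18)) + 453)*262 = ((1/4)*(17 + 19)/(-2) + 453)*262 = ((1/4)*(-1/2)*36 + 453)*262 = (-9/2 + 453)*262 = (897/2)*262 = 117507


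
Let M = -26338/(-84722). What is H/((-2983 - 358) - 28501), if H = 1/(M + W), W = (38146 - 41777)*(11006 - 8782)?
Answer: 42361/10892499706305630 ≈ 3.8890e-12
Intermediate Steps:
W = -8075344 (W = -3631*2224 = -8075344)
M = 13169/42361 (M = -26338*(-1/84722) = 13169/42361 ≈ 0.31088)
H = -42361/342079634015 (H = 1/(13169/42361 - 8075344) = 1/(-342079634015/42361) = -42361/342079634015 ≈ -1.2383e-7)
H/((-2983 - 358) - 28501) = -42361/(342079634015*((-2983 - 358) - 28501)) = -42361/(342079634015*(-3341 - 28501)) = -42361/342079634015/(-31842) = -42361/342079634015*(-1/31842) = 42361/10892499706305630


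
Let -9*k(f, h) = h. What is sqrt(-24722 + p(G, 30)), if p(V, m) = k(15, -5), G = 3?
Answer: I*sqrt(222493)/3 ≈ 157.23*I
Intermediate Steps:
k(f, h) = -h/9
p(V, m) = 5/9 (p(V, m) = -1/9*(-5) = 5/9)
sqrt(-24722 + p(G, 30)) = sqrt(-24722 + 5/9) = sqrt(-222493/9) = I*sqrt(222493)/3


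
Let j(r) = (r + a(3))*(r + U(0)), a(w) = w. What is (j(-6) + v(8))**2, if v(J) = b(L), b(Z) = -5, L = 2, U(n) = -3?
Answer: 484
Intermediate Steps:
v(J) = -5
j(r) = (-3 + r)*(3 + r) (j(r) = (r + 3)*(r - 3) = (3 + r)*(-3 + r) = (-3 + r)*(3 + r))
(j(-6) + v(8))**2 = ((-9 + (-6)**2) - 5)**2 = ((-9 + 36) - 5)**2 = (27 - 5)**2 = 22**2 = 484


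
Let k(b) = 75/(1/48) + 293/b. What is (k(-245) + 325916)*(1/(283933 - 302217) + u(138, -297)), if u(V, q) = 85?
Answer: 125467392984653/4479580 ≈ 2.8009e+7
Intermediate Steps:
k(b) = 3600 + 293/b (k(b) = 75/(1/48) + 293/b = 75*48 + 293/b = 3600 + 293/b)
(k(-245) + 325916)*(1/(283933 - 302217) + u(138, -297)) = ((3600 + 293/(-245)) + 325916)*(1/(283933 - 302217) + 85) = ((3600 + 293*(-1/245)) + 325916)*(1/(-18284) + 85) = ((3600 - 293/245) + 325916)*(-1/18284 + 85) = (881707/245 + 325916)*(1554139/18284) = (80731127/245)*(1554139/18284) = 125467392984653/4479580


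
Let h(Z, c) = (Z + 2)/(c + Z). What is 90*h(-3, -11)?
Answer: 45/7 ≈ 6.4286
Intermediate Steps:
h(Z, c) = (2 + Z)/(Z + c)
90*h(-3, -11) = 90*((2 - 3)/(-3 - 11)) = 90*(-1/(-14)) = 90*(-1/14*(-1)) = 90*(1/14) = 45/7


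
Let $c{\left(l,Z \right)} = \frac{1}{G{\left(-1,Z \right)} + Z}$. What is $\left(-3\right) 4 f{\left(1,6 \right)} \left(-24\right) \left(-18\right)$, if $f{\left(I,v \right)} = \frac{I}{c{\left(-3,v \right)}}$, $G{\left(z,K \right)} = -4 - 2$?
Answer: $0$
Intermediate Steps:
$G{\left(z,K \right)} = -6$ ($G{\left(z,K \right)} = -4 - 2 = -6$)
$c{\left(l,Z \right)} = \frac{1}{-6 + Z}$
$f{\left(I,v \right)} = I \left(-6 + v\right)$ ($f{\left(I,v \right)} = \frac{I}{\frac{1}{-6 + v}} = I \left(-6 + v\right)$)
$\left(-3\right) 4 f{\left(1,6 \right)} \left(-24\right) \left(-18\right) = \left(-3\right) 4 \cdot 1 \left(-6 + 6\right) \left(-24\right) \left(-18\right) = - 12 \cdot 1 \cdot 0 \left(-24\right) \left(-18\right) = \left(-12\right) 0 \left(-24\right) \left(-18\right) = 0 \left(-24\right) \left(-18\right) = 0 \left(-18\right) = 0$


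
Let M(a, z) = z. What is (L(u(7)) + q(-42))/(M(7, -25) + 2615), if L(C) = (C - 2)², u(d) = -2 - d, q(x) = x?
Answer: 79/2590 ≈ 0.030502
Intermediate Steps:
L(C) = (-2 + C)²
(L(u(7)) + q(-42))/(M(7, -25) + 2615) = ((-2 + (-2 - 1*7))² - 42)/(-25 + 2615) = ((-2 + (-2 - 7))² - 42)/2590 = ((-2 - 9)² - 42)*(1/2590) = ((-11)² - 42)*(1/2590) = (121 - 42)*(1/2590) = 79*(1/2590) = 79/2590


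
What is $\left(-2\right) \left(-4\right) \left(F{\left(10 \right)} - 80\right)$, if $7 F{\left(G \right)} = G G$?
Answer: $- \frac{3680}{7} \approx -525.71$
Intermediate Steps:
$F{\left(G \right)} = \frac{G^{2}}{7}$ ($F{\left(G \right)} = \frac{G G}{7} = \frac{G^{2}}{7}$)
$\left(-2\right) \left(-4\right) \left(F{\left(10 \right)} - 80\right) = \left(-2\right) \left(-4\right) \left(\frac{10^{2}}{7} - 80\right) = 8 \left(\frac{1}{7} \cdot 100 - 80\right) = 8 \left(\frac{100}{7} - 80\right) = 8 \left(- \frac{460}{7}\right) = - \frac{3680}{7}$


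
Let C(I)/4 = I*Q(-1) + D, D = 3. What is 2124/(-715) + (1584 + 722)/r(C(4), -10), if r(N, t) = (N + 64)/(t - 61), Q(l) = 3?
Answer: -58663733/44330 ≈ -1323.3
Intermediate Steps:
C(I) = 12 + 12*I (C(I) = 4*(I*3 + 3) = 4*(3*I + 3) = 4*(3 + 3*I) = 12 + 12*I)
r(N, t) = (64 + N)/(-61 + t)
2124/(-715) + (1584 + 722)/r(C(4), -10) = 2124/(-715) + (1584 + 722)/(((64 + (12 + 12*4))/(-61 - 10))) = 2124*(-1/715) + 2306/(((64 + (12 + 48))/(-71))) = -2124/715 + 2306/((-(64 + 60)/71)) = -2124/715 + 2306/((-1/71*124)) = -2124/715 + 2306/(-124/71) = -2124/715 + 2306*(-71/124) = -2124/715 - 81863/62 = -58663733/44330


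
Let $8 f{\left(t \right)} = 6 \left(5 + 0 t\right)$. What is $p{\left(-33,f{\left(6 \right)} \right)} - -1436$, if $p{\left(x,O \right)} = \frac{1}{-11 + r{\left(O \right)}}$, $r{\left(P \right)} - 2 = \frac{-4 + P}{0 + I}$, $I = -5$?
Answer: $\frac{257024}{179} \approx 1435.9$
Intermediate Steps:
$r{\left(P \right)} = \frac{14}{5} - \frac{P}{5}$ ($r{\left(P \right)} = 2 + \frac{-4 + P}{0 - 5} = 2 + \frac{-4 + P}{-5} = 2 + \left(-4 + P\right) \left(- \frac{1}{5}\right) = 2 - \left(- \frac{4}{5} + \frac{P}{5}\right) = \frac{14}{5} - \frac{P}{5}$)
$f{\left(t \right)} = \frac{15}{4}$ ($f{\left(t \right)} = \frac{6 \left(5 + 0 t\right)}{8} = \frac{6 \left(5 + 0\right)}{8} = \frac{6 \cdot 5}{8} = \frac{1}{8} \cdot 30 = \frac{15}{4}$)
$p{\left(x,O \right)} = \frac{1}{- \frac{41}{5} - \frac{O}{5}}$ ($p{\left(x,O \right)} = \frac{1}{-11 - \left(- \frac{14}{5} + \frac{O}{5}\right)} = \frac{1}{- \frac{41}{5} - \frac{O}{5}}$)
$p{\left(-33,f{\left(6 \right)} \right)} - -1436 = - \frac{5}{41 + \frac{15}{4}} - -1436 = - \frac{5}{\frac{179}{4}} + 1436 = \left(-5\right) \frac{4}{179} + 1436 = - \frac{20}{179} + 1436 = \frac{257024}{179}$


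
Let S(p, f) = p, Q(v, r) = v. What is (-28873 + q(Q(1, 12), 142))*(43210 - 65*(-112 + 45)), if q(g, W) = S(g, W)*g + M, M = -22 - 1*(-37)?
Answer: -1372583205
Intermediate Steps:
M = 15 (M = -22 + 37 = 15)
q(g, W) = 15 + g² (q(g, W) = g*g + 15 = g² + 15 = 15 + g²)
(-28873 + q(Q(1, 12), 142))*(43210 - 65*(-112 + 45)) = (-28873 + (15 + 1²))*(43210 - 65*(-112 + 45)) = (-28873 + (15 + 1))*(43210 - 65*(-67)) = (-28873 + 16)*(43210 + 4355) = -28857*47565 = -1372583205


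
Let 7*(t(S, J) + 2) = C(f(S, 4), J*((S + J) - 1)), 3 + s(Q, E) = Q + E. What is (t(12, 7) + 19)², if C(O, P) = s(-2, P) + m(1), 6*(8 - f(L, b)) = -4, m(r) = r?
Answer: 58081/49 ≈ 1185.3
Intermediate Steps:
f(L, b) = 26/3 (f(L, b) = 8 - ⅙*(-4) = 8 + ⅔ = 26/3)
s(Q, E) = -3 + E + Q (s(Q, E) = -3 + (Q + E) = -3 + (E + Q) = -3 + E + Q)
C(O, P) = -4 + P (C(O, P) = (-3 + P - 2) + 1 = (-5 + P) + 1 = -4 + P)
t(S, J) = -18/7 + J*(-1 + J + S)/7 (t(S, J) = -2 + (-4 + J*((S + J) - 1))/7 = -2 + (-4 + J*((J + S) - 1))/7 = -2 + (-4 + J*(-1 + J + S))/7 = -2 + (-4/7 + J*(-1 + J + S)/7) = -18/7 + J*(-1 + J + S)/7)
(t(12, 7) + 19)² = ((-18/7 + (⅐)*7*(-1 + 7 + 12)) + 19)² = ((-18/7 + (⅐)*7*18) + 19)² = ((-18/7 + 18) + 19)² = (108/7 + 19)² = (241/7)² = 58081/49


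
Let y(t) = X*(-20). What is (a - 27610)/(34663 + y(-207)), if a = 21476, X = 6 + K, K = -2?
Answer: -6134/34583 ≈ -0.17737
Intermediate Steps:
X = 4 (X = 6 - 2 = 4)
y(t) = -80 (y(t) = 4*(-20) = -80)
(a - 27610)/(34663 + y(-207)) = (21476 - 27610)/(34663 - 80) = -6134/34583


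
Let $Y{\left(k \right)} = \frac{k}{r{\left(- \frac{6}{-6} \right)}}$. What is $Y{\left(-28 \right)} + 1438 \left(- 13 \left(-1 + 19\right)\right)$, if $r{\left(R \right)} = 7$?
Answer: $-336496$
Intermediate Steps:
$Y{\left(k \right)} = \frac{k}{7}$
$Y{\left(-28 \right)} + 1438 \left(- 13 \left(-1 + 19\right)\right) = \frac{1}{7} \left(-28\right) + 1438 \left(- 13 \left(-1 + 19\right)\right) = -4 + 1438 \left(\left(-13\right) 18\right) = -4 + 1438 \left(-234\right) = -4 - 336492 = -336496$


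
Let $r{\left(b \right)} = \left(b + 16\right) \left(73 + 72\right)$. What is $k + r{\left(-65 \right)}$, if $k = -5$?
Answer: $-7110$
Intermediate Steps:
$r{\left(b \right)} = 2320 + 145 b$ ($r{\left(b \right)} = \left(16 + b\right) 145 = 2320 + 145 b$)
$k + r{\left(-65 \right)} = -5 + \left(2320 + 145 \left(-65\right)\right) = -5 + \left(2320 - 9425\right) = -5 - 7105 = -7110$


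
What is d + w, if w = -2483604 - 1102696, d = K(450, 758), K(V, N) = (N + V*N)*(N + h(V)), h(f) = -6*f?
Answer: -667474536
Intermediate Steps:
K(V, N) = (N - 6*V)*(N + N*V) (K(V, N) = (N + V*N)*(N - 6*V) = (N + N*V)*(N - 6*V) = (N - 6*V)*(N + N*V))
d = -663888236 (d = 758*(758 - 6*450 - 6*450² + 758*450) = 758*(758 - 2700 - 6*202500 + 341100) = 758*(758 - 2700 - 1215000 + 341100) = 758*(-875842) = -663888236)
w = -3586300
d + w = -663888236 - 3586300 = -667474536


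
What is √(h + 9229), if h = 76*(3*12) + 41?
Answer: 3*√1334 ≈ 109.57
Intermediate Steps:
h = 2777 (h = 76*36 + 41 = 2736 + 41 = 2777)
√(h + 9229) = √(2777 + 9229) = √12006 = 3*√1334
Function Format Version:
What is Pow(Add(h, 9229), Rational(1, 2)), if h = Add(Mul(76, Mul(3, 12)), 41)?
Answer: Mul(3, Pow(1334, Rational(1, 2))) ≈ 109.57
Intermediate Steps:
h = 2777 (h = Add(Mul(76, 36), 41) = Add(2736, 41) = 2777)
Pow(Add(h, 9229), Rational(1, 2)) = Pow(Add(2777, 9229), Rational(1, 2)) = Pow(12006, Rational(1, 2)) = Mul(3, Pow(1334, Rational(1, 2)))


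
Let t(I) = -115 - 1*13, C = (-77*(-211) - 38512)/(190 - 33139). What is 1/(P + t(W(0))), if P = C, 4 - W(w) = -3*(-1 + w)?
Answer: -32949/4195207 ≈ -0.0078540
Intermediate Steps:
C = 22265/32949 (C = (16247 - 38512)/(-32949) = -22265*(-1/32949) = 22265/32949 ≈ 0.67574)
W(w) = 1 + 3*w (W(w) = 4 - (-3)*(-1 + w) = 4 - (3 - 3*w) = 4 + (-3 + 3*w) = 1 + 3*w)
t(I) = -128 (t(I) = -115 - 13 = -128)
P = 22265/32949 ≈ 0.67574
1/(P + t(W(0))) = 1/(22265/32949 - 128) = 1/(-4195207/32949) = -32949/4195207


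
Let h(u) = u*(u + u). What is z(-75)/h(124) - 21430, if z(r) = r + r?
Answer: -329507755/15376 ≈ -21430.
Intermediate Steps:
z(r) = 2*r
h(u) = 2*u² (h(u) = u*(2*u) = 2*u²)
z(-75)/h(124) - 21430 = (2*(-75))/((2*124²)) - 21430 = -150/(2*15376) - 21430 = -150/30752 - 21430 = -150*1/30752 - 21430 = -75/15376 - 21430 = -329507755/15376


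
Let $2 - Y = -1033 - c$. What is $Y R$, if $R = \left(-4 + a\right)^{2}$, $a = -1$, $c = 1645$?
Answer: $67000$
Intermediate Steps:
$Y = 2680$ ($Y = 2 - \left(-1033 - 1645\right) = 2 - -2678 = 2 + 2678 = 2680$)
$R = 25$ ($R = \left(-4 - 1\right)^{2} = \left(-5\right)^{2} = 25$)
$Y R = 2680 \cdot 25 = 67000$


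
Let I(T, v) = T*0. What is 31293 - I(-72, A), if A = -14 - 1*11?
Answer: 31293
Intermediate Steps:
A = -25 (A = -14 - 11 = -25)
I(T, v) = 0
31293 - I(-72, A) = 31293 - 1*0 = 31293 + 0 = 31293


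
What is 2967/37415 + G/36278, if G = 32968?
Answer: 670567273/678670685 ≈ 0.98806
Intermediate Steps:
2967/37415 + G/36278 = 2967/37415 + 32968/36278 = 2967*(1/37415) + 32968*(1/36278) = 2967/37415 + 16484/18139 = 670567273/678670685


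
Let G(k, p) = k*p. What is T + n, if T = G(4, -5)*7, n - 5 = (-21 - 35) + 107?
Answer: -84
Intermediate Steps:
n = 56 (n = 5 + ((-21 - 35) + 107) = 5 + (-56 + 107) = 5 + 51 = 56)
T = -140 (T = (4*(-5))*7 = -20*7 = -140)
T + n = -140 + 56 = -84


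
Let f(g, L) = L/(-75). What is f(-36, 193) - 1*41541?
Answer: -3115768/75 ≈ -41544.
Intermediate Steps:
f(g, L) = -L/75 (f(g, L) = L*(-1/75) = -L/75)
f(-36, 193) - 1*41541 = -1/75*193 - 1*41541 = -193/75 - 41541 = -3115768/75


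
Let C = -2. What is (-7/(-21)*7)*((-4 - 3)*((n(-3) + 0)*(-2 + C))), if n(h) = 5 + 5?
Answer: 1960/3 ≈ 653.33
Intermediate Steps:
n(h) = 10
(-7/(-21)*7)*((-4 - 3)*((n(-3) + 0)*(-2 + C))) = (-7/(-21)*7)*((-4 - 3)*((10 + 0)*(-2 - 2))) = (-7*(-1/21)*7)*(-70*(-4)) = ((⅓)*7)*(-7*(-40)) = (7/3)*280 = 1960/3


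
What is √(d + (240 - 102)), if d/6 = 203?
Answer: 2*√339 ≈ 36.824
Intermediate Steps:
d = 1218 (d = 6*203 = 1218)
√(d + (240 - 102)) = √(1218 + (240 - 102)) = √(1218 + 138) = √1356 = 2*√339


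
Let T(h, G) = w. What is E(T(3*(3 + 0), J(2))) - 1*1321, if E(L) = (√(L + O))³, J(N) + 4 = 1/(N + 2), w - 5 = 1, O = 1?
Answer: -1321 + 7*√7 ≈ -1302.5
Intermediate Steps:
w = 6 (w = 5 + 1 = 6)
J(N) = -4 + 1/(2 + N) (J(N) = -4 + 1/(N + 2) = -4 + 1/(2 + N))
T(h, G) = 6
E(L) = (1 + L)^(3/2) (E(L) = (√(L + 1))³ = (√(1 + L))³ = (1 + L)^(3/2))
E(T(3*(3 + 0), J(2))) - 1*1321 = (1 + 6)^(3/2) - 1*1321 = 7^(3/2) - 1321 = 7*√7 - 1321 = -1321 + 7*√7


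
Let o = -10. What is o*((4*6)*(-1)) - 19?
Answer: 221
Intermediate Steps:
o*((4*6)*(-1)) - 19 = -10*4*6*(-1) - 19 = -240*(-1) - 19 = -10*(-24) - 19 = 240 - 19 = 221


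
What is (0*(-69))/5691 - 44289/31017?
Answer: -2109/1477 ≈ -1.4279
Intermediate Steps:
(0*(-69))/5691 - 44289/31017 = 0*(1/5691) - 44289*1/31017 = 0 - 2109/1477 = -2109/1477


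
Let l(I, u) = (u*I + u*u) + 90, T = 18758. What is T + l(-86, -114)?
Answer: 41648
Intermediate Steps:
l(I, u) = 90 + u² + I*u (l(I, u) = (I*u + u²) + 90 = (u² + I*u) + 90 = 90 + u² + I*u)
T + l(-86, -114) = 18758 + (90 + (-114)² - 86*(-114)) = 18758 + (90 + 12996 + 9804) = 18758 + 22890 = 41648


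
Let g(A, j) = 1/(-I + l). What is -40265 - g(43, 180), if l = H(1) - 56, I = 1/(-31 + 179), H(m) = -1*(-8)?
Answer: -286082677/7105 ≈ -40265.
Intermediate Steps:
H(m) = 8
I = 1/148 ≈ 0.0067568
l = -48 (l = 8 - 56 = -48)
g(A, j) = -148/7105 (g(A, j) = 1/(-1*1/148 - 48) = 1/(-1/148 - 48) = 1/(-7105/148) = -148/7105)
-40265 - g(43, 180) = -40265 - 1*(-148/7105) = -40265 + 148/7105 = -286082677/7105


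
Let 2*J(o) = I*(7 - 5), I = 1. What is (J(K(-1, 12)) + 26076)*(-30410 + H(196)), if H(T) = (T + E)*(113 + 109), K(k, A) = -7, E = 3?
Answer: 359028136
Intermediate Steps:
J(o) = 1 (J(o) = (1*(7 - 5))/2 = (1*2)/2 = (½)*2 = 1)
H(T) = 666 + 222*T (H(T) = (T + 3)*(113 + 109) = (3 + T)*222 = 666 + 222*T)
(J(K(-1, 12)) + 26076)*(-30410 + H(196)) = (1 + 26076)*(-30410 + (666 + 222*196)) = 26077*(-30410 + (666 + 43512)) = 26077*(-30410 + 44178) = 26077*13768 = 359028136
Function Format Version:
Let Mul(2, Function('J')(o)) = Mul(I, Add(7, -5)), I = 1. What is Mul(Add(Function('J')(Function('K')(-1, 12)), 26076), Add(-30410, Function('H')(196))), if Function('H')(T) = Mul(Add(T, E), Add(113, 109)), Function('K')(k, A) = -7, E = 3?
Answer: 359028136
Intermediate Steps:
Function('J')(o) = 1 (Function('J')(o) = Mul(Rational(1, 2), Mul(1, Add(7, -5))) = Mul(Rational(1, 2), Mul(1, 2)) = Mul(Rational(1, 2), 2) = 1)
Function('H')(T) = Add(666, Mul(222, T)) (Function('H')(T) = Mul(Add(T, 3), Add(113, 109)) = Mul(Add(3, T), 222) = Add(666, Mul(222, T)))
Mul(Add(Function('J')(Function('K')(-1, 12)), 26076), Add(-30410, Function('H')(196))) = Mul(Add(1, 26076), Add(-30410, Add(666, Mul(222, 196)))) = Mul(26077, Add(-30410, Add(666, 43512))) = Mul(26077, Add(-30410, 44178)) = Mul(26077, 13768) = 359028136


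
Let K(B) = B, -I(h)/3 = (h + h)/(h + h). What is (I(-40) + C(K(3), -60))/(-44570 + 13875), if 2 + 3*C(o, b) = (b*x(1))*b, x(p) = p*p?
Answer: -3589/92085 ≈ -0.038975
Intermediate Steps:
I(h) = -3 (I(h) = -3*(h + h)/(h + h) = -3*2*h/(2*h) = -3*2*h*1/(2*h) = -3*1 = -3)
x(p) = p²
C(o, b) = -⅔ + b²/3 (C(o, b) = -⅔ + ((b*1²)*b)/3 = -⅔ + ((b*1)*b)/3 = -⅔ + (b*b)/3 = -⅔ + b²/3)
(I(-40) + C(K(3), -60))/(-44570 + 13875) = (-3 + (-⅔ + (⅓)*(-60)²))/(-44570 + 13875) = (-3 + (-⅔ + (⅓)*3600))/(-30695) = (-3 + (-⅔ + 1200))*(-1/30695) = (-3 + 3598/3)*(-1/30695) = (3589/3)*(-1/30695) = -3589/92085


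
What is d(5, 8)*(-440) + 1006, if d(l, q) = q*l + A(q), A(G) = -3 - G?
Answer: -11754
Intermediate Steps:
d(l, q) = -3 - q + l*q (d(l, q) = q*l + (-3 - q) = l*q + (-3 - q) = -3 - q + l*q)
d(5, 8)*(-440) + 1006 = (-3 - 1*8 + 5*8)*(-440) + 1006 = (-3 - 8 + 40)*(-440) + 1006 = 29*(-440) + 1006 = -12760 + 1006 = -11754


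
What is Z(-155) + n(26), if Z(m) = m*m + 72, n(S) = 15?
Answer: 24112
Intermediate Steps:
Z(m) = 72 + m**2 (Z(m) = m**2 + 72 = 72 + m**2)
Z(-155) + n(26) = (72 + (-155)**2) + 15 = (72 + 24025) + 15 = 24097 + 15 = 24112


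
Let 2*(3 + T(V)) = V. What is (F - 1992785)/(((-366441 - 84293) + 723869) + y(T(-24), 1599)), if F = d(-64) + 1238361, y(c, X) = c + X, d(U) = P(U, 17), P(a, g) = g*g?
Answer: -754135/274719 ≈ -2.7451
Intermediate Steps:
P(a, g) = g²
T(V) = -3 + V/2
d(U) = 289 (d(U) = 17² = 289)
y(c, X) = X + c
F = 1238650 (F = 289 + 1238361 = 1238650)
(F - 1992785)/(((-366441 - 84293) + 723869) + y(T(-24), 1599)) = (1238650 - 1992785)/(((-366441 - 84293) + 723869) + (1599 + (-3 + (½)*(-24)))) = -754135/((-450734 + 723869) + (1599 + (-3 - 12))) = -754135/(273135 + (1599 - 15)) = -754135/(273135 + 1584) = -754135/274719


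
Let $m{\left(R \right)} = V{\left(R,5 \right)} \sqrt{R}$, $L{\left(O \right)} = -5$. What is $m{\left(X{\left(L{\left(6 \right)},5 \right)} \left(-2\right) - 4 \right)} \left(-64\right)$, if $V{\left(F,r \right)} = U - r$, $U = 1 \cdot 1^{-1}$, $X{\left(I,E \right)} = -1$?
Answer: $256 i \sqrt{2} \approx 362.04 i$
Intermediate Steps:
$U = 1$ ($U = 1 \cdot 1 = 1$)
$V{\left(F,r \right)} = 1 - r$
$m{\left(R \right)} = - 4 \sqrt{R}$ ($m{\left(R \right)} = \left(1 - 5\right) \sqrt{R} = - 4 \sqrt{R}$)
$m{\left(X{\left(L{\left(6 \right)},5 \right)} \left(-2\right) - 4 \right)} \left(-64\right) = - 4 \sqrt{\left(-1\right) \left(-2\right) - 4} \left(-64\right) = - 4 \sqrt{2 - 4} \left(-64\right) = - 4 \sqrt{-2} \left(-64\right) = - 4 i \sqrt{2} \left(-64\right) = 256 i \sqrt{2}$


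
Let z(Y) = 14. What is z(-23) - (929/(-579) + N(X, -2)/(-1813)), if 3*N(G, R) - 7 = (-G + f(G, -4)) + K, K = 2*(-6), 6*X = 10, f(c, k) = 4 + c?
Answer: 16380262/1049727 ≈ 15.604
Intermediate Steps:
X = 5/3 (X = (⅙)*10 = 5/3 ≈ 1.6667)
K = -12
N(G, R) = -⅓ (N(G, R) = 7/3 + ((-G + (4 + G)) - 12)/3 = 7/3 + (4 - 12)/3 = 7/3 + (⅓)*(-8) = 7/3 - 8/3 = -⅓)
z(-23) - (929/(-579) + N(X, -2)/(-1813)) = 14 - (929/(-579) - ⅓/(-1813)) = 14 - (929*(-1/579) - ⅓*(-1/1813)) = 14 - (-929/579 + 1/5439) = 14 - 1*(-1684084/1049727) = 14 + 1684084/1049727 = 16380262/1049727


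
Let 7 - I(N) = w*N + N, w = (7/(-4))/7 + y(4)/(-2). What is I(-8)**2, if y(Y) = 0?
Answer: 169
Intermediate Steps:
w = -1/4 (w = (7/(-4))/7 + 0/(-2) = (7*(-1/4))*(1/7) + 0*(-1/2) = -7/4*1/7 + 0 = -1/4 + 0 = -1/4 ≈ -0.25000)
I(N) = 7 - 3*N/4 (I(N) = 7 - (-N/4 + N) = 7 - 3*N/4)
I(-8)**2 = (7 - 3/4*(-8))**2 = (7 + 6)**2 = 13**2 = 169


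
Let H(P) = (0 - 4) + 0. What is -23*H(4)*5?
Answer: 460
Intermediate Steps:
H(P) = -4 (H(P) = -4 + 0 = -4)
-23*H(4)*5 = -23*(-4)*5 = 92*5 = 460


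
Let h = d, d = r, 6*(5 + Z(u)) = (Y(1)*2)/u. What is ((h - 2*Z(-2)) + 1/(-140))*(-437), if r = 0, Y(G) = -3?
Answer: -550183/140 ≈ -3929.9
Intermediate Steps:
Z(u) = -5 - 1/u (Z(u) = -5 + ((-3*2)/u)/6 = -5 + (-6/u)/6 = -5 - 1/u)
d = 0
h = 0
((h - 2*Z(-2)) + 1/(-140))*(-437) = ((0 - 2*(-5 - 1/(-2))) + 1/(-140))*(-437) = ((0 - 2*(-5 - 1*(-½))) - 1/140)*(-437) = ((0 - 2*(-5 + ½)) - 1/140)*(-437) = ((0 - 2*(-9/2)) - 1/140)*(-437) = ((0 + 9) - 1/140)*(-437) = (9 - 1/140)*(-437) = (1259/140)*(-437) = -550183/140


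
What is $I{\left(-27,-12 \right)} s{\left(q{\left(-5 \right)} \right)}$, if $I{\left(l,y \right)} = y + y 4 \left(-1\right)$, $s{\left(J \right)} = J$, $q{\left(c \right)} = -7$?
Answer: $-252$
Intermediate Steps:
$I{\left(l,y \right)} = - 3 y$ ($I{\left(l,y \right)} = y + 4 y \left(-1\right) = y - 4 y = - 3 y$)
$I{\left(-27,-12 \right)} s{\left(q{\left(-5 \right)} \right)} = \left(-3\right) \left(-12\right) \left(-7\right) = 36 \left(-7\right) = -252$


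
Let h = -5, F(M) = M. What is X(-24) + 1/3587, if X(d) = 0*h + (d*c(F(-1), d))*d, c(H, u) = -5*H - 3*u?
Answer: 159090625/3587 ≈ 44352.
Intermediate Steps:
X(d) = d**2*(5 - 3*d) (X(d) = 0*(-5) + (d*(-5*(-1) - 3*d))*d = 0 + (d*(5 - 3*d))*d = 0 + d**2*(5 - 3*d) = d**2*(5 - 3*d))
X(-24) + 1/3587 = (-24)**2*(5 - 3*(-24)) + 1/3587 = 576*(5 + 72) + 1/3587 = 576*77 + 1/3587 = 44352 + 1/3587 = 159090625/3587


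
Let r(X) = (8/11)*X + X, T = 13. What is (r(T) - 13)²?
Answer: 10816/121 ≈ 89.388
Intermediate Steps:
r(X) = 19*X/11 (r(X) = (8*(1/11))*X + X = 8*X/11 + X = 19*X/11)
(r(T) - 13)² = ((19/11)*13 - 13)² = (247/11 - 13)² = (104/11)² = 10816/121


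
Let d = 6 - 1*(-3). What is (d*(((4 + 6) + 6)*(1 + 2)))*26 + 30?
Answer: 11262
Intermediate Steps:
d = 9 (d = 6 + 3 = 9)
(d*(((4 + 6) + 6)*(1 + 2)))*26 + 30 = (9*(((4 + 6) + 6)*(1 + 2)))*26 + 30 = (9*((10 + 6)*3))*26 + 30 = (9*(16*3))*26 + 30 = (9*48)*26 + 30 = 432*26 + 30 = 11232 + 30 = 11262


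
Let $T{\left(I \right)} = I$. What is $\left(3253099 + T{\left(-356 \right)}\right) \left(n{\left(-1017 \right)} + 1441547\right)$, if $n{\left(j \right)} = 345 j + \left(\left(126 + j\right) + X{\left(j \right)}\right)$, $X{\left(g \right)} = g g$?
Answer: $6909086351440$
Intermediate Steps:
$X{\left(g \right)} = g^{2}$
$n{\left(j \right)} = 126 + j^{2} + 346 j$ ($n{\left(j \right)} = 345 j + \left(\left(126 + j\right) + j^{2}\right) = 345 j + \left(126 + j + j^{2}\right) = 126 + j^{2} + 346 j$)
$\left(3253099 + T{\left(-356 \right)}\right) \left(n{\left(-1017 \right)} + 1441547\right) = \left(3253099 - 356\right) \left(\left(126 + \left(-1017\right)^{2} + 346 \left(-1017\right)\right) + 1441547\right) = 3252743 \left(\left(126 + 1034289 - 351882\right) + 1441547\right) = 3252743 \left(682533 + 1441547\right) = 3252743 \cdot 2124080 = 6909086351440$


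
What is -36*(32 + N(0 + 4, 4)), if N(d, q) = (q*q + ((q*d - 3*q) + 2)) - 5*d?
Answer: -1224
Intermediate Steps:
N(d, q) = 2 + q**2 - 5*d - 3*q + d*q (N(d, q) = (q**2 + ((d*q - 3*q) + 2)) - 5*d = (q**2 + ((-3*q + d*q) + 2)) - 5*d = (q**2 + (2 - 3*q + d*q)) - 5*d = (2 + q**2 - 3*q + d*q) - 5*d = 2 + q**2 - 5*d - 3*q + d*q)
-36*(32 + N(0 + 4, 4)) = -36*(32 + (2 + 4**2 - 5*(0 + 4) - 3*4 + (0 + 4)*4)) = -36*(32 + (2 + 16 - 5*4 - 12 + 4*4)) = -36*(32 + (2 + 16 - 20 - 12 + 16)) = -36*(32 + 2) = -36*34 = -1224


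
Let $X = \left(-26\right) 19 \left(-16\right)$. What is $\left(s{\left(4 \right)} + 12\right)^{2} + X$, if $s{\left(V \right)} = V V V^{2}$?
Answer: $79728$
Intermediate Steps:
$X = 7904$ ($X = \left(-494\right) \left(-16\right) = 7904$)
$s{\left(V \right)} = V^{4}$ ($s{\left(V \right)} = V^{2} V^{2} = V^{4}$)
$\left(s{\left(4 \right)} + 12\right)^{2} + X = \left(4^{4} + 12\right)^{2} + 7904 = \left(256 + 12\right)^{2} + 7904 = 268^{2} + 7904 = 71824 + 7904 = 79728$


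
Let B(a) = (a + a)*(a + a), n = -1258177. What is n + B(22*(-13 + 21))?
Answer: -1134273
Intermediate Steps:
B(a) = 4*a**2 (B(a) = (2*a)*(2*a) = 4*a**2)
n + B(22*(-13 + 21)) = -1258177 + 4*(22*(-13 + 21))**2 = -1258177 + 4*(22*8)**2 = -1258177 + 4*176**2 = -1258177 + 4*30976 = -1258177 + 123904 = -1134273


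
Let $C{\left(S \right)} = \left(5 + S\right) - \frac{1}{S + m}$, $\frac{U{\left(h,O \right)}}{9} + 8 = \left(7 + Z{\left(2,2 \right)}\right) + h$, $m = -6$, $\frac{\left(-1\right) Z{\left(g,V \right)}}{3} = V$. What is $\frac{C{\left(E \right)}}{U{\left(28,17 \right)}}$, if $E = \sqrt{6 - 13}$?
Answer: $\frac{221}{8127} + \frac{44 i \sqrt{7}}{8127} \approx 0.027193 + 0.014324 i$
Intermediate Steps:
$Z{\left(g,V \right)} = - 3 V$
$U{\left(h,O \right)} = -63 + 9 h$ ($U{\left(h,O \right)} = -72 + 9 \left(\left(7 - 6\right) + h\right) = -72 + 9 \left(1 + h\right) = -72 + \left(9 + 9 h\right) = -63 + 9 h$)
$E = i \sqrt{7}$ ($E = \sqrt{-7} = i \sqrt{7} \approx 2.6458 i$)
$C{\left(S \right)} = 5 + S - \frac{1}{-6 + S}$ ($C{\left(S \right)} = \left(5 + S\right) - \frac{1}{S - 6} = \left(5 + S\right) - \frac{1}{-6 + S} = 5 + S - \frac{1}{-6 + S}$)
$\frac{C{\left(E \right)}}{U{\left(28,17 \right)}} = \frac{\frac{1}{-6 + i \sqrt{7}} \left(-31 + \left(i \sqrt{7}\right)^{2} - i \sqrt{7}\right)}{-63 + 9 \cdot 28} = \frac{\frac{1}{-6 + i \sqrt{7}} \left(-31 - 7 - i \sqrt{7}\right)}{-63 + 252} = \frac{\frac{1}{-6 + i \sqrt{7}} \left(-38 - i \sqrt{7}\right)}{189} = \frac{-38 - i \sqrt{7}}{-6 + i \sqrt{7}} \cdot \frac{1}{189} = \frac{-38 - i \sqrt{7}}{189 \left(-6 + i \sqrt{7}\right)}$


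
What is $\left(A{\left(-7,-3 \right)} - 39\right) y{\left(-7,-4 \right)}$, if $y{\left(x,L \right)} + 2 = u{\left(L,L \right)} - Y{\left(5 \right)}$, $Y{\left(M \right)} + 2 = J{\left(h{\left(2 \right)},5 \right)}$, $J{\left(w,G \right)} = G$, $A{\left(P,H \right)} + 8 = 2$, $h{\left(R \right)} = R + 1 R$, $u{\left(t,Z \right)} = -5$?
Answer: $450$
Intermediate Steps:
$h{\left(R \right)} = 2 R$ ($h{\left(R \right)} = R + R = 2 R$)
$A{\left(P,H \right)} = -6$ ($A{\left(P,H \right)} = -8 + 2 = -6$)
$Y{\left(M \right)} = 3$ ($Y{\left(M \right)} = -2 + 5 = 3$)
$y{\left(x,L \right)} = -10$ ($y{\left(x,L \right)} = -2 - 8 = -10$)
$\left(A{\left(-7,-3 \right)} - 39\right) y{\left(-7,-4 \right)} = \left(-6 - 39\right) \left(-10\right) = \left(-45\right) \left(-10\right) = 450$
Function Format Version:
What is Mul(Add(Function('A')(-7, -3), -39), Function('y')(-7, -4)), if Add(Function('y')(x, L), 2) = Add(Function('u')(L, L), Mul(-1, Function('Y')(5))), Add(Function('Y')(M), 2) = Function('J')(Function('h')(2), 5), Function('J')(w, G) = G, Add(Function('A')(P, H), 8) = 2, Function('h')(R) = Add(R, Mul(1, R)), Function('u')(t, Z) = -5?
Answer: 450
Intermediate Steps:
Function('h')(R) = Mul(2, R) (Function('h')(R) = Add(R, R) = Mul(2, R))
Function('A')(P, H) = -6 (Function('A')(P, H) = Add(-8, 2) = -6)
Function('Y')(M) = 3 (Function('Y')(M) = Add(-2, 5) = 3)
Function('y')(x, L) = -10 (Function('y')(x, L) = Add(-2, Add(-5, Mul(-1, 3))) = Add(-2, Add(-5, -3)) = Add(-2, -8) = -10)
Mul(Add(Function('A')(-7, -3), -39), Function('y')(-7, -4)) = Mul(Add(-6, -39), -10) = Mul(-45, -10) = 450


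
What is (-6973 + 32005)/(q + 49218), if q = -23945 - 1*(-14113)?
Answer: 12516/19693 ≈ 0.63556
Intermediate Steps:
q = -9832 (q = -23945 + 14113 = -9832)
(-6973 + 32005)/(q + 49218) = (-6973 + 32005)/(-9832 + 49218) = 25032/39386 = 25032*(1/39386) = 12516/19693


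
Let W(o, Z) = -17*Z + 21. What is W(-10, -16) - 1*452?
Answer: -159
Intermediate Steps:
W(o, Z) = 21 - 17*Z
W(-10, -16) - 1*452 = (21 - 17*(-16)) - 1*452 = (21 + 272) - 452 = 293 - 452 = -159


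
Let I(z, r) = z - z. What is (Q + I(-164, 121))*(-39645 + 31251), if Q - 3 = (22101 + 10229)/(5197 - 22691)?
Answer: -84577944/8747 ≈ -9669.4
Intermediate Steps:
I(z, r) = 0
Q = 10076/8747 (Q = 3 + (22101 + 10229)/(5197 - 22691) = 3 + 32330/(-17494) = 3 + 32330*(-1/17494) = 3 - 16165/8747 = 10076/8747 ≈ 1.1519)
(Q + I(-164, 121))*(-39645 + 31251) = (10076/8747 + 0)*(-39645 + 31251) = (10076/8747)*(-8394) = -84577944/8747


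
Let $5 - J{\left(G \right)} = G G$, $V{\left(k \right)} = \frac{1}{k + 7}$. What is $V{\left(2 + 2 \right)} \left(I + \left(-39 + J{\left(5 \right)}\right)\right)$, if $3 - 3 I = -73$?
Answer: $- \frac{101}{33} \approx -3.0606$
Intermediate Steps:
$I = \frac{76}{3}$ ($I = 1 - - \frac{73}{3} = 1 + \frac{73}{3} = \frac{76}{3} \approx 25.333$)
$V{\left(k \right)} = \frac{1}{7 + k}$
$J{\left(G \right)} = 5 - G^{2}$ ($J{\left(G \right)} = 5 - G G = 5 - G^{2}$)
$V{\left(2 + 2 \right)} \left(I + \left(-39 + J{\left(5 \right)}\right)\right) = \frac{\frac{76}{3} + \left(-39 + \left(5 - 5^{2}\right)\right)}{7 + \left(2 + 2\right)} = \frac{\frac{76}{3} + \left(-39 + \left(5 - 25\right)\right)}{7 + 4} = \frac{\frac{76}{3} + \left(-39 + \left(5 - 25\right)\right)}{11} = \frac{\frac{76}{3} - 59}{11} = \frac{1}{11} \left(- \frac{101}{3}\right) = - \frac{101}{33}$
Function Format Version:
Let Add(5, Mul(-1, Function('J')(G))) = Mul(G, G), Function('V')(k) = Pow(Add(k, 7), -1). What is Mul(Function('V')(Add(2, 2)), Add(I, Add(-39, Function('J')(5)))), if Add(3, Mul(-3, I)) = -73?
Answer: Rational(-101, 33) ≈ -3.0606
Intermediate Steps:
I = Rational(76, 3) (I = Add(1, Mul(Rational(-1, 3), -73)) = Add(1, Rational(73, 3)) = Rational(76, 3) ≈ 25.333)
Function('V')(k) = Pow(Add(7, k), -1)
Function('J')(G) = Add(5, Mul(-1, Pow(G, 2))) (Function('J')(G) = Add(5, Mul(-1, Mul(G, G))) = Add(5, Mul(-1, Pow(G, 2))))
Mul(Function('V')(Add(2, 2)), Add(I, Add(-39, Function('J')(5)))) = Mul(Pow(Add(7, Add(2, 2)), -1), Add(Rational(76, 3), Add(-39, Add(5, Mul(-1, Pow(5, 2)))))) = Mul(Pow(Add(7, 4), -1), Add(Rational(76, 3), Add(-39, Add(5, Mul(-1, 25))))) = Mul(Pow(11, -1), Add(Rational(76, 3), Add(-39, Add(5, -25)))) = Mul(Rational(1, 11), Add(Rational(76, 3), Add(-39, -20))) = Mul(Rational(1, 11), Add(Rational(76, 3), -59)) = Mul(Rational(1, 11), Rational(-101, 3)) = Rational(-101, 33)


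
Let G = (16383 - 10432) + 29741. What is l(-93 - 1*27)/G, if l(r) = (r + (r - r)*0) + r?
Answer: -60/8923 ≈ -0.0067242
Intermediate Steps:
G = 35692 (G = 5951 + 29741 = 35692)
l(r) = 2*r (l(r) = (r + 0*0) + r = (r + 0) + r = r + r = 2*r)
l(-93 - 1*27)/G = (2*(-93 - 1*27))/35692 = (2*(-93 - 27))*(1/35692) = (2*(-120))*(1/35692) = -240*1/35692 = -60/8923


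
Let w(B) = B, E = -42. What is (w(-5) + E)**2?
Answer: 2209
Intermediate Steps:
(w(-5) + E)**2 = (-5 - 42)**2 = (-47)**2 = 2209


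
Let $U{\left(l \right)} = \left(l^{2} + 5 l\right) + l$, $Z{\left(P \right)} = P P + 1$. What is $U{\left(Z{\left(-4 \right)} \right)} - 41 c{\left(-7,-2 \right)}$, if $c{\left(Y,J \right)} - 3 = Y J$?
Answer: $-306$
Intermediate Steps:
$c{\left(Y,J \right)} = 3 + J Y$ ($c{\left(Y,J \right)} = 3 + Y J = 3 + J Y$)
$Z{\left(P \right)} = 1 + P^{2}$ ($Z{\left(P \right)} = P^{2} + 1 = 1 + P^{2}$)
$U{\left(l \right)} = l^{2} + 6 l$
$U{\left(Z{\left(-4 \right)} \right)} - 41 c{\left(-7,-2 \right)} = \left(1 + \left(-4\right)^{2}\right) \left(6 + \left(1 + \left(-4\right)^{2}\right)\right) - 41 \left(3 - -14\right) = \left(1 + 16\right) \left(6 + \left(1 + 16\right)\right) - 41 \left(3 + 14\right) = 17 \left(6 + 17\right) - 697 = 17 \cdot 23 - 697 = 391 - 697 = -306$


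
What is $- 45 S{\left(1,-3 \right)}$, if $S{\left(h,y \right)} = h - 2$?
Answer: $45$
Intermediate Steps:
$S{\left(h,y \right)} = -2 + h$
$- 45 S{\left(1,-3 \right)} = - 45 \left(-2 + 1\right) = \left(-45\right) \left(-1\right) = 45$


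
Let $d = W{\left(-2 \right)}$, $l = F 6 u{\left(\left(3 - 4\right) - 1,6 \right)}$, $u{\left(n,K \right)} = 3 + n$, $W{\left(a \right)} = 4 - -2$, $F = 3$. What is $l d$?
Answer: $108$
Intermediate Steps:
$W{\left(a \right)} = 6$ ($W{\left(a \right)} = 4 + 2 = 6$)
$l = 18$ ($l = 3 \cdot 6 \left(3 + \left(\left(3 - 4\right) - 1\right)\right) = 18 \left(3 - 2\right) = 18 \cdot 1 = 18$)
$d = 6$
$l d = 18 \cdot 6 = 108$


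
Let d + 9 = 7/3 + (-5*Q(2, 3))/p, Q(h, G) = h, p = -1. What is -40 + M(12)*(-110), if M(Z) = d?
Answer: -1220/3 ≈ -406.67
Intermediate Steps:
d = 10/3 (d = -9 + (7/3 - 5*2/(-1)) = -9 + (7*(⅓) - 10*(-1)) = -9 + (7/3 + 10) = -9 + 37/3 = 10/3 ≈ 3.3333)
M(Z) = 10/3
-40 + M(12)*(-110) = -40 + (10/3)*(-110) = -40 - 1100/3 = -1220/3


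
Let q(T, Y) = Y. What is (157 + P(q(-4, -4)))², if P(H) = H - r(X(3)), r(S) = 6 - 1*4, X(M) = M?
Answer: 22801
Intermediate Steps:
r(S) = 2 (r(S) = 6 - 4 = 2)
P(H) = -2 + H (P(H) = H - 1*2 = H - 2 = -2 + H)
(157 + P(q(-4, -4)))² = (157 + (-2 - 4))² = (157 - 6)² = 151² = 22801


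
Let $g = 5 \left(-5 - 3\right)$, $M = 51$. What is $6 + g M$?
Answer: $-2034$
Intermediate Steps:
$g = -40$ ($g = 5 \left(-8\right) = -40$)
$6 + g M = 6 - 2040 = -2034$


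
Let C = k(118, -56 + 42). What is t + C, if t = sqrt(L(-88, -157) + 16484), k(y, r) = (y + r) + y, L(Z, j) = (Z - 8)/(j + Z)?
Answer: 222 + 2*sqrt(5048345)/35 ≈ 350.39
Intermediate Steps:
L(Z, j) = (-8 + Z)/(Z + j)
k(y, r) = r + 2*y (k(y, r) = (r + y) + y = r + 2*y)
t = 2*sqrt(5048345)/35 (t = sqrt((-8 - 88)/(-88 - 157) + 16484) = sqrt(-96/(-245) + 16484) = sqrt(-1/245*(-96) + 16484) = sqrt(96/245 + 16484) = sqrt(4038676/245) = 2*sqrt(5048345)/35 ≈ 128.39)
C = 222 (C = (-56 + 42) + 2*118 = -14 + 236 = 222)
t + C = 2*sqrt(5048345)/35 + 222 = 222 + 2*sqrt(5048345)/35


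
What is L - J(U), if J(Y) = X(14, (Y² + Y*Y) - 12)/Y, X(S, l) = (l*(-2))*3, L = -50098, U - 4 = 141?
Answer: -7011982/145 ≈ -48359.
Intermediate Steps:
U = 145 (U = 4 + 141 = 145)
X(S, l) = -6*l (X(S, l) = -2*l*3 = -6*l)
J(Y) = (72 - 12*Y²)/Y (J(Y) = (-6*((Y² + Y*Y) - 12))/Y = (-6*((Y² + Y²) - 12))/Y = (-6*(2*Y² - 12))/Y = (-6*(-12 + 2*Y²))/Y = (72 - 12*Y²)/Y)
L - J(U) = -50098 - (-12*145 + 72/145) = -50098 - (-1740 + 72*(1/145)) = -50098 - (-1740 + 72/145) = -50098 - 1*(-252228/145) = -50098 + 252228/145 = -7011982/145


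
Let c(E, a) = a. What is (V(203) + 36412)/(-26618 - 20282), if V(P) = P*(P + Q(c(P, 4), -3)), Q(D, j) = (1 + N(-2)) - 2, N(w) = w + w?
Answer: -38303/23450 ≈ -1.6334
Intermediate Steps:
N(w) = 2*w
Q(D, j) = -5 (Q(D, j) = (1 + 2*(-2)) - 2 = (1 - 4) - 2 = -3 - 2 = -5)
V(P) = P*(-5 + P) (V(P) = P*(P - 5) = P*(-5 + P))
(V(203) + 36412)/(-26618 - 20282) = (203*(-5 + 203) + 36412)/(-26618 - 20282) = (203*198 + 36412)/(-46900) = (40194 + 36412)*(-1/46900) = 76606*(-1/46900) = -38303/23450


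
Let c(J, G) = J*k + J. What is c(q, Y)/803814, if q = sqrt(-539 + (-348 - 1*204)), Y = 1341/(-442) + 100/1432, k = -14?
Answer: -13*I*sqrt(1091)/803814 ≈ -0.0005342*I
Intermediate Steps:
Y = -117257/39559 (Y = 1341*(-1/442) + 100*(1/1432) = -1341/442 + 25/358 = -117257/39559 ≈ -2.9641)
q = I*sqrt(1091) (q = sqrt(-539 + (-348 - 204)) = sqrt(-539 - 552) = sqrt(-1091) = I*sqrt(1091) ≈ 33.03*I)
c(J, G) = -13*J (c(J, G) = J*(-14) + J = -14*J + J = -13*J)
c(q, Y)/803814 = -13*I*sqrt(1091)/803814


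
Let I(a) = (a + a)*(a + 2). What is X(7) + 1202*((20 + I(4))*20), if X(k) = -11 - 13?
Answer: 1634696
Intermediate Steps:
I(a) = 2*a*(2 + a) (I(a) = (2*a)*(2 + a) = 2*a*(2 + a))
X(k) = -24
X(7) + 1202*((20 + I(4))*20) = -24 + 1202*((20 + 2*4*(2 + 4))*20) = -24 + 1202*((20 + 2*4*6)*20) = -24 + 1202*((20 + 48)*20) = -24 + 1202*(68*20) = -24 + 1202*1360 = -24 + 1634720 = 1634696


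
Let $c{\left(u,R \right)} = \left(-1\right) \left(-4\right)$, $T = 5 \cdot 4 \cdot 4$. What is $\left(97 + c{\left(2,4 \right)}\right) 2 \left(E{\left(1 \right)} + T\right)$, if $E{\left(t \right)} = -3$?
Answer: $15554$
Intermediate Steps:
$T = 80$ ($T = 20 \cdot 4 = 80$)
$c{\left(u,R \right)} = 4$
$\left(97 + c{\left(2,4 \right)}\right) 2 \left(E{\left(1 \right)} + T\right) = \left(97 + 4\right) 2 \left(-3 + 80\right) = 101 \cdot 2 \cdot 77 = 101 \cdot 154 = 15554$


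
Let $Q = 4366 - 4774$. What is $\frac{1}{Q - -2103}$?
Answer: $\frac{1}{1695} \approx 0.00058997$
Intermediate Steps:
$Q = -408$ ($Q = 4366 - 4774 = -408$)
$\frac{1}{Q - -2103} = \frac{1}{-408 - -2103} = \frac{1}{-408 + \left(2107 - 4\right)} = \frac{1}{-408 + 2103} = \frac{1}{1695}$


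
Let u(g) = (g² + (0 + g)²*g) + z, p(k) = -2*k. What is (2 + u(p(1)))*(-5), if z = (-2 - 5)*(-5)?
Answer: -165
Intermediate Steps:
z = 35 (z = -7*(-5) = 35)
u(g) = 35 + g² + g³ (u(g) = (g² + (0 + g)²*g) + 35 = (g² + g²*g) + 35 = (g² + g³) + 35 = 35 + g² + g³)
(2 + u(p(1)))*(-5) = (2 + (35 + (-2*1)² + (-2*1)³))*(-5) = (2 + (35 + (-2)² + (-2)³))*(-5) = (2 + (35 + 4 - 8))*(-5) = (2 + 31)*(-5) = 33*(-5) = -165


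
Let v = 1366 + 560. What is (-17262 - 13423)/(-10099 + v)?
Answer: 30685/8173 ≈ 3.7544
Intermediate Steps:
v = 1926
(-17262 - 13423)/(-10099 + v) = (-17262 - 13423)/(-10099 + 1926) = -30685/(-8173) = -30685*(-1/8173) = 30685/8173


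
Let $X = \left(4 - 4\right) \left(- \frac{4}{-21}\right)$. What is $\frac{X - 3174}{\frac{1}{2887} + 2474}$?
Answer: $- \frac{3054446}{2380813} \approx -1.2829$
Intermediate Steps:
$X = 0$ ($X = 0 \left(\left(-4\right) \left(- \frac{1}{21}\right)\right) = 0 \cdot \frac{4}{21} = 0$)
$\frac{X - 3174}{\frac{1}{2887} + 2474} = \frac{0 - 3174}{\frac{1}{2887} + 2474} = - \frac{3174}{\frac{1}{2887} + 2474} = - \frac{3174}{\frac{7142439}{2887}} = \left(-3174\right) \frac{2887}{7142439} = - \frac{3054446}{2380813}$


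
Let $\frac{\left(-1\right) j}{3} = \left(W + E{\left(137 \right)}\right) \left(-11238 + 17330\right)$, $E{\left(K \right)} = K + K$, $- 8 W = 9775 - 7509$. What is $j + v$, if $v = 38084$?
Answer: $207137$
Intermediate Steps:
$W = - \frac{1133}{4}$ ($W = - \frac{9775 - 7509}{8} = \left(- \frac{1}{8}\right) 2266 = - \frac{1133}{4} \approx -283.25$)
$E{\left(K \right)} = 2 K$
$j = 169053$ ($j = - 3 \left(- \frac{1133}{4} + 2 \cdot 137\right) \left(-11238 + 17330\right) = - 3 \left(- \frac{1133}{4} + 274\right) 6092 = - 3 \left(\left(- \frac{37}{4}\right) 6092\right) = \left(-3\right) \left(-56351\right) = 169053$)
$j + v = 169053 + 38084 = 207137$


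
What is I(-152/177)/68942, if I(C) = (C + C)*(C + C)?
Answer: 46208/1079941959 ≈ 4.2787e-5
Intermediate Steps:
I(C) = 4*C**2 (I(C) = (2*C)*(2*C) = 4*C**2)
I(-152/177)/68942 = (4*(-152/177)**2)/68942 = (4*(-152*1/177)**2)*(1/68942) = (4*(-152/177)**2)*(1/68942) = (4*(23104/31329))*(1/68942) = (92416/31329)*(1/68942) = 46208/1079941959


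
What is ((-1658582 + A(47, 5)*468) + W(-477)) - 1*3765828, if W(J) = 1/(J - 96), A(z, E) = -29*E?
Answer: -3147070711/573 ≈ -5.4923e+6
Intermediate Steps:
W(J) = 1/(-96 + J)
((-1658582 + A(47, 5)*468) + W(-477)) - 1*3765828 = ((-1658582 - 29*5*468) + 1/(-96 - 477)) - 1*3765828 = ((-1658582 - 145*468) + 1/(-573)) - 3765828 = ((-1658582 - 67860) - 1/573) - 3765828 = (-1726442 - 1/573) - 3765828 = -989251267/573 - 3765828 = -3147070711/573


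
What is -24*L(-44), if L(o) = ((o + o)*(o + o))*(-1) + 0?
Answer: 185856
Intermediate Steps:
L(o) = -4*o² (L(o) = ((2*o)*(2*o))*(-1) + 0 = (4*o²)*(-1) + 0 = -4*o² + 0 = -4*o²)
-24*L(-44) = -(-96)*(-44)² = -(-96)*1936 = -24*(-7744) = 185856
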